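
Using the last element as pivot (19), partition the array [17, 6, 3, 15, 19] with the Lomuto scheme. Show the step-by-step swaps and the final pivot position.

Lomuto partition with pivot = 19:

Initial array: [17, 6, 3, 15, 19]

arr[0]=17 <= 19: swap with position 0, array becomes [17, 6, 3, 15, 19]
arr[1]=6 <= 19: swap with position 1, array becomes [17, 6, 3, 15, 19]
arr[2]=3 <= 19: swap with position 2, array becomes [17, 6, 3, 15, 19]
arr[3]=15 <= 19: swap with position 3, array becomes [17, 6, 3, 15, 19]

Place pivot at position 4: [17, 6, 3, 15, 19]
Pivot position: 4

After partitioning with pivot 19, the array becomes [17, 6, 3, 15, 19]. The pivot is placed at index 4. All elements to the left of the pivot are <= 19, and all elements to the right are > 19.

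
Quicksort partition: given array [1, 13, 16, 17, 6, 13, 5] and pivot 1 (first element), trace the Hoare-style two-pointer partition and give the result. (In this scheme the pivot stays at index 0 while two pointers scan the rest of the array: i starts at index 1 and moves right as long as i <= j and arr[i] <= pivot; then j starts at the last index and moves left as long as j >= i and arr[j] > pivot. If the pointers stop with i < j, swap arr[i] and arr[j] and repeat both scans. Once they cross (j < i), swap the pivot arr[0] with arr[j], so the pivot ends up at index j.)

Hoare-style two-pointer partition with pivot = 1:

Initial array: [1, 13, 16, 17, 6, 13, 5]

Pointers start at i = 1, j = 6.
i ends at 1, j ends at 0: the pointers have crossed (j < i), so scanning stops.

j = 0, so swapping arr[0] with arr[j] leaves the pivot at position 0: [1, 13, 16, 17, 6, 13, 5]
Pivot position: 0

After partitioning with pivot 1, the array becomes [1, 13, 16, 17, 6, 13, 5]. The pivot is placed at index 0. All elements to the left of the pivot are <= 1, and all elements to the right are > 1.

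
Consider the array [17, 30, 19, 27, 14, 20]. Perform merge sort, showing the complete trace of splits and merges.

Merge sort trace:

Split: [17, 30, 19, 27, 14, 20] -> [17, 30, 19] and [27, 14, 20]
  Split: [17, 30, 19] -> [17] and [30, 19]
    Split: [30, 19] -> [30] and [19]
    Merge: [30] + [19] -> [19, 30]
  Merge: [17] + [19, 30] -> [17, 19, 30]
  Split: [27, 14, 20] -> [27] and [14, 20]
    Split: [14, 20] -> [14] and [20]
    Merge: [14] + [20] -> [14, 20]
  Merge: [27] + [14, 20] -> [14, 20, 27]
Merge: [17, 19, 30] + [14, 20, 27] -> [14, 17, 19, 20, 27, 30]

Final sorted array: [14, 17, 19, 20, 27, 30]

The merge sort proceeds by recursively splitting the array and merging sorted halves.
After all merges, the sorted array is [14, 17, 19, 20, 27, 30].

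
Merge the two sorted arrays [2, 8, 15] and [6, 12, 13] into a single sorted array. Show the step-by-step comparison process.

Merging process:

Compare 2 vs 6: take 2 from left. Merged: [2]
Compare 8 vs 6: take 6 from right. Merged: [2, 6]
Compare 8 vs 12: take 8 from left. Merged: [2, 6, 8]
Compare 15 vs 12: take 12 from right. Merged: [2, 6, 8, 12]
Compare 15 vs 13: take 13 from right. Merged: [2, 6, 8, 12, 13]
Append remaining from left: [15]. Merged: [2, 6, 8, 12, 13, 15]

Final merged array: [2, 6, 8, 12, 13, 15]
Total comparisons: 5

The merged array is [2, 6, 8, 12, 13, 15], requiring 5 comparisons. The merge step runs in O(n) time where n is the total number of elements.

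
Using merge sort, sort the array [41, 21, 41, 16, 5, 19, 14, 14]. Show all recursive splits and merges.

Merge sort trace:

Split: [41, 21, 41, 16, 5, 19, 14, 14] -> [41, 21, 41, 16] and [5, 19, 14, 14]
  Split: [41, 21, 41, 16] -> [41, 21] and [41, 16]
    Split: [41, 21] -> [41] and [21]
    Merge: [41] + [21] -> [21, 41]
    Split: [41, 16] -> [41] and [16]
    Merge: [41] + [16] -> [16, 41]
  Merge: [21, 41] + [16, 41] -> [16, 21, 41, 41]
  Split: [5, 19, 14, 14] -> [5, 19] and [14, 14]
    Split: [5, 19] -> [5] and [19]
    Merge: [5] + [19] -> [5, 19]
    Split: [14, 14] -> [14] and [14]
    Merge: [14] + [14] -> [14, 14]
  Merge: [5, 19] + [14, 14] -> [5, 14, 14, 19]
Merge: [16, 21, 41, 41] + [5, 14, 14, 19] -> [5, 14, 14, 16, 19, 21, 41, 41]

Final sorted array: [5, 14, 14, 16, 19, 21, 41, 41]

The merge sort proceeds by recursively splitting the array and merging sorted halves.
After all merges, the sorted array is [5, 14, 14, 16, 19, 21, 41, 41].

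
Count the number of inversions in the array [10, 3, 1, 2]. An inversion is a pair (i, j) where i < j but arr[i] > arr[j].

Finding inversions in [10, 3, 1, 2]:

(0, 1): arr[0]=10 > arr[1]=3
(0, 2): arr[0]=10 > arr[2]=1
(0, 3): arr[0]=10 > arr[3]=2
(1, 2): arr[1]=3 > arr[2]=1
(1, 3): arr[1]=3 > arr[3]=2

Total inversions: 5

The array has 5 inversion(s): (0,1), (0,2), (0,3), (1,2), (1,3). Each pair (i,j) satisfies i < j and arr[i] > arr[j].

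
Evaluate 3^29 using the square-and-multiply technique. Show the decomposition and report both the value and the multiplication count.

Computing 3^29 by squaring (build up from 3^1; each line after the first costs one multiplication):

3^1 = 3
3^2 = (3^1)^2 = 3^2 = 9
3^3 = 3 * 3^2 = 3 * 9 = 27
3^6 = (3^3)^2 = 27^2 = 729
3^7 = 3 * 3^6 = 3 * 729 = 2187
3^14 = (3^7)^2 = 2187^2 = 4782969
3^28 = (3^14)^2 = 4782969^2 = 22876792454961
3^29 = 3 * 3^28 = 3 * 22876792454961 = 68630377364883

Result: 68630377364883
Multiplications needed: 7 (7 lines after 3^1)

3^29 = 68630377364883. Using exponentiation by squaring, this requires 7 multiplications. The key idea: if the exponent is even, square the half-power; if odd, multiply by the base once.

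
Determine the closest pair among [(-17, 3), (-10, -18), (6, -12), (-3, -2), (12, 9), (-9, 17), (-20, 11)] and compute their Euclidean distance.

Computing all pairwise distances among 7 points:

d((-17, 3), (-10, -18)) = 22.1359
d((-17, 3), (6, -12)) = 27.4591
d((-17, 3), (-3, -2)) = 14.8661
d((-17, 3), (12, 9)) = 29.6142
d((-17, 3), (-9, 17)) = 16.1245
d((-17, 3), (-20, 11)) = 8.544 <-- minimum
d((-10, -18), (6, -12)) = 17.088
d((-10, -18), (-3, -2)) = 17.4642
d((-10, -18), (12, 9)) = 34.8281
d((-10, -18), (-9, 17)) = 35.0143
d((-10, -18), (-20, 11)) = 30.6757
d((6, -12), (-3, -2)) = 13.4536
d((6, -12), (12, 9)) = 21.8403
d((6, -12), (-9, 17)) = 32.6497
d((6, -12), (-20, 11)) = 34.7131
d((-3, -2), (12, 9)) = 18.6011
d((-3, -2), (-9, 17)) = 19.9249
d((-3, -2), (-20, 11)) = 21.4009
d((12, 9), (-9, 17)) = 22.4722
d((12, 9), (-20, 11)) = 32.0624
d((-9, 17), (-20, 11)) = 12.53

Closest pair: (-17, 3) and (-20, 11) with distance 8.544

The closest pair is (-17, 3) and (-20, 11) with Euclidean distance 8.544. For 7 points, brute-force pairwise comparison is shown above. For large n, the divide-and-conquer algorithm (sort by x, recurse on halves, check the dividing strip) achieves O(n log n).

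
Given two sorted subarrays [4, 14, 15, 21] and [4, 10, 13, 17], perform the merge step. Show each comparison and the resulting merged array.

Merging process:

Compare 4 vs 4: take 4 from left. Merged: [4]
Compare 14 vs 4: take 4 from right. Merged: [4, 4]
Compare 14 vs 10: take 10 from right. Merged: [4, 4, 10]
Compare 14 vs 13: take 13 from right. Merged: [4, 4, 10, 13]
Compare 14 vs 17: take 14 from left. Merged: [4, 4, 10, 13, 14]
Compare 15 vs 17: take 15 from left. Merged: [4, 4, 10, 13, 14, 15]
Compare 21 vs 17: take 17 from right. Merged: [4, 4, 10, 13, 14, 15, 17]
Append remaining from left: [21]. Merged: [4, 4, 10, 13, 14, 15, 17, 21]

Final merged array: [4, 4, 10, 13, 14, 15, 17, 21]
Total comparisons: 7

The merged array is [4, 4, 10, 13, 14, 15, 17, 21], requiring 7 comparisons. The merge step runs in O(n) time where n is the total number of elements.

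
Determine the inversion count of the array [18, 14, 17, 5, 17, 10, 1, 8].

Finding inversions in [18, 14, 17, 5, 17, 10, 1, 8]:

(0, 1): arr[0]=18 > arr[1]=14
(0, 2): arr[0]=18 > arr[2]=17
(0, 3): arr[0]=18 > arr[3]=5
(0, 4): arr[0]=18 > arr[4]=17
(0, 5): arr[0]=18 > arr[5]=10
(0, 6): arr[0]=18 > arr[6]=1
(0, 7): arr[0]=18 > arr[7]=8
(1, 3): arr[1]=14 > arr[3]=5
(1, 5): arr[1]=14 > arr[5]=10
(1, 6): arr[1]=14 > arr[6]=1
(1, 7): arr[1]=14 > arr[7]=8
(2, 3): arr[2]=17 > arr[3]=5
(2, 5): arr[2]=17 > arr[5]=10
(2, 6): arr[2]=17 > arr[6]=1
(2, 7): arr[2]=17 > arr[7]=8
(3, 6): arr[3]=5 > arr[6]=1
(4, 5): arr[4]=17 > arr[5]=10
(4, 6): arr[4]=17 > arr[6]=1
(4, 7): arr[4]=17 > arr[7]=8
(5, 6): arr[5]=10 > arr[6]=1
(5, 7): arr[5]=10 > arr[7]=8

Total inversions: 21

The array has 21 inversion(s): (0,1), (0,2), (0,3), (0,4), (0,5), (0,6), (0,7), (1,3), (1,5), (1,6), (1,7), (2,3), (2,5), (2,6), (2,7), (3,6), (4,5), (4,6), (4,7), (5,6), (5,7). Each pair (i,j) satisfies i < j and arr[i] > arr[j].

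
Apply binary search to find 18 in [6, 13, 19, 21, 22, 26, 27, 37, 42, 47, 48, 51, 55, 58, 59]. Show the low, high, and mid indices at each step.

Binary search for 18 in [6, 13, 19, 21, 22, 26, 27, 37, 42, 47, 48, 51, 55, 58, 59]:

lo=0, hi=14, mid=7, arr[mid]=37 -> 37 > 18, search left half
lo=0, hi=6, mid=3, arr[mid]=21 -> 21 > 18, search left half
lo=0, hi=2, mid=1, arr[mid]=13 -> 13 < 18, search right half
lo=2, hi=2, mid=2, arr[mid]=19 -> 19 > 18, search left half
lo=2 > hi=1, target 18 not found

Binary search determines that 18 is not in the array after 4 comparisons. The search space was exhausted without finding the target.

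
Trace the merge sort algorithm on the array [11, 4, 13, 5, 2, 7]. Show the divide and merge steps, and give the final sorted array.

Merge sort trace:

Split: [11, 4, 13, 5, 2, 7] -> [11, 4, 13] and [5, 2, 7]
  Split: [11, 4, 13] -> [11] and [4, 13]
    Split: [4, 13] -> [4] and [13]
    Merge: [4] + [13] -> [4, 13]
  Merge: [11] + [4, 13] -> [4, 11, 13]
  Split: [5, 2, 7] -> [5] and [2, 7]
    Split: [2, 7] -> [2] and [7]
    Merge: [2] + [7] -> [2, 7]
  Merge: [5] + [2, 7] -> [2, 5, 7]
Merge: [4, 11, 13] + [2, 5, 7] -> [2, 4, 5, 7, 11, 13]

Final sorted array: [2, 4, 5, 7, 11, 13]

The merge sort proceeds by recursively splitting the array and merging sorted halves.
After all merges, the sorted array is [2, 4, 5, 7, 11, 13].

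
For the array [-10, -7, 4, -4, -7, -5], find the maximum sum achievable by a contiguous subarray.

Using Kadane's algorithm on [-10, -7, 4, -4, -7, -5]:

Scanning through the array:
Position 1 (value -7): max_ending_here = -7, max_so_far = -7
Position 2 (value 4): max_ending_here = 4, max_so_far = 4
Position 3 (value -4): max_ending_here = 0, max_so_far = 4
Position 4 (value -7): max_ending_here = -7, max_so_far = 4
Position 5 (value -5): max_ending_here = -5, max_so_far = 4

Maximum subarray: [4]
Maximum sum: 4

The maximum subarray is [4] with sum 4. This subarray runs from index 2 to index 2.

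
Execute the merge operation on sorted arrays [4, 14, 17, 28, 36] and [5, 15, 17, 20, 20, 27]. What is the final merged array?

Merging process:

Compare 4 vs 5: take 4 from left. Merged: [4]
Compare 14 vs 5: take 5 from right. Merged: [4, 5]
Compare 14 vs 15: take 14 from left. Merged: [4, 5, 14]
Compare 17 vs 15: take 15 from right. Merged: [4, 5, 14, 15]
Compare 17 vs 17: take 17 from left. Merged: [4, 5, 14, 15, 17]
Compare 28 vs 17: take 17 from right. Merged: [4, 5, 14, 15, 17, 17]
Compare 28 vs 20: take 20 from right. Merged: [4, 5, 14, 15, 17, 17, 20]
Compare 28 vs 20: take 20 from right. Merged: [4, 5, 14, 15, 17, 17, 20, 20]
Compare 28 vs 27: take 27 from right. Merged: [4, 5, 14, 15, 17, 17, 20, 20, 27]
Append remaining from left: [28, 36]. Merged: [4, 5, 14, 15, 17, 17, 20, 20, 27, 28, 36]

Final merged array: [4, 5, 14, 15, 17, 17, 20, 20, 27, 28, 36]
Total comparisons: 9

The merged array is [4, 5, 14, 15, 17, 17, 20, 20, 27, 28, 36], requiring 9 comparisons. The merge step runs in O(n) time where n is the total number of elements.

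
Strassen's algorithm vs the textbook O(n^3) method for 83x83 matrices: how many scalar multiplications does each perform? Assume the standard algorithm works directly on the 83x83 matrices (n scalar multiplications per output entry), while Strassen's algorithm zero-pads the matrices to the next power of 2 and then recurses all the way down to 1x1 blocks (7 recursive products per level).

Matrix multiplication for 83x83 matrices:

Strassen's algorithm requires power-of-2 dimensions. Pad 83x83 to 128x128 (next power of 2).

Standard algorithm: 83^3 = 571787 multiplications
Strassen's algorithm: 7^(log2(128)) = 7^7 = 823543 multiplications
Difference: 571787 - 823543 = -251756 (Strassen uses MORE here due to padding overhead — for small or just-over-power-of-2 n, padding can outweigh the per-level savings)

Standard: 571787 multiplications (83^3). Strassen: 823543 multiplications (7^7, after padding to 128x128). Strassen reduces 8 recursive multiplications to 7 at each level.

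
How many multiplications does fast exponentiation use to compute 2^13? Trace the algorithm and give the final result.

Computing 2^13 by squaring (build up from 2^1; each line after the first costs one multiplication):

2^1 = 2
2^2 = (2^1)^2 = 2^2 = 4
2^3 = 2 * 2^2 = 2 * 4 = 8
2^6 = (2^3)^2 = 8^2 = 64
2^12 = (2^6)^2 = 64^2 = 4096
2^13 = 2 * 2^12 = 2 * 4096 = 8192

Result: 8192
Multiplications needed: 5 (5 lines after 2^1)

2^13 = 8192. Using exponentiation by squaring, this requires 5 multiplications. The key idea: if the exponent is even, square the half-power; if odd, multiply by the base once.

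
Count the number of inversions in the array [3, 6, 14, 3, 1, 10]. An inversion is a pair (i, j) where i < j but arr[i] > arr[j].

Finding inversions in [3, 6, 14, 3, 1, 10]:

(0, 4): arr[0]=3 > arr[4]=1
(1, 3): arr[1]=6 > arr[3]=3
(1, 4): arr[1]=6 > arr[4]=1
(2, 3): arr[2]=14 > arr[3]=3
(2, 4): arr[2]=14 > arr[4]=1
(2, 5): arr[2]=14 > arr[5]=10
(3, 4): arr[3]=3 > arr[4]=1

Total inversions: 7

The array has 7 inversion(s): (0,4), (1,3), (1,4), (2,3), (2,4), (2,5), (3,4). Each pair (i,j) satisfies i < j and arr[i] > arr[j].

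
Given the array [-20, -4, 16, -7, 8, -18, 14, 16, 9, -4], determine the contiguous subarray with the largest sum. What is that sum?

Using Kadane's algorithm on [-20, -4, 16, -7, 8, -18, 14, 16, 9, -4]:

Scanning through the array:
Position 1 (value -4): max_ending_here = -4, max_so_far = -4
Position 2 (value 16): max_ending_here = 16, max_so_far = 16
Position 3 (value -7): max_ending_here = 9, max_so_far = 16
Position 4 (value 8): max_ending_here = 17, max_so_far = 17
Position 5 (value -18): max_ending_here = -1, max_so_far = 17
Position 6 (value 14): max_ending_here = 14, max_so_far = 17
Position 7 (value 16): max_ending_here = 30, max_so_far = 30
Position 8 (value 9): max_ending_here = 39, max_so_far = 39
Position 9 (value -4): max_ending_here = 35, max_so_far = 39

Maximum subarray: [14, 16, 9]
Maximum sum: 39

The maximum subarray is [14, 16, 9] with sum 39. This subarray runs from index 6 to index 8.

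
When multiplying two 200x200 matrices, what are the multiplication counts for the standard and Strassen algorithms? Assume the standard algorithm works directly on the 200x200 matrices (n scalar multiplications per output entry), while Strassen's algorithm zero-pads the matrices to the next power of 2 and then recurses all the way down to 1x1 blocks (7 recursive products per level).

Matrix multiplication for 200x200 matrices:

Strassen's algorithm requires power-of-2 dimensions. Pad 200x200 to 256x256 (next power of 2).

Standard algorithm: 200^3 = 8000000 multiplications
Strassen's algorithm: 7^(log2(256)) = 7^8 = 5764801 multiplications
Savings: 8000000 - 5764801 = 2235199 multiplications

Standard: 8000000 multiplications (200^3). Strassen: 5764801 multiplications (7^8, after padding to 256x256). Strassen reduces 8 recursive multiplications to 7 at each level.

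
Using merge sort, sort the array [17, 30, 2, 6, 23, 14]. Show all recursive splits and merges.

Merge sort trace:

Split: [17, 30, 2, 6, 23, 14] -> [17, 30, 2] and [6, 23, 14]
  Split: [17, 30, 2] -> [17] and [30, 2]
    Split: [30, 2] -> [30] and [2]
    Merge: [30] + [2] -> [2, 30]
  Merge: [17] + [2, 30] -> [2, 17, 30]
  Split: [6, 23, 14] -> [6] and [23, 14]
    Split: [23, 14] -> [23] and [14]
    Merge: [23] + [14] -> [14, 23]
  Merge: [6] + [14, 23] -> [6, 14, 23]
Merge: [2, 17, 30] + [6, 14, 23] -> [2, 6, 14, 17, 23, 30]

Final sorted array: [2, 6, 14, 17, 23, 30]

The merge sort proceeds by recursively splitting the array and merging sorted halves.
After all merges, the sorted array is [2, 6, 14, 17, 23, 30].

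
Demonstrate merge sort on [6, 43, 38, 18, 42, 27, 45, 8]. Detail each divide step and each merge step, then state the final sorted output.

Merge sort trace:

Split: [6, 43, 38, 18, 42, 27, 45, 8] -> [6, 43, 38, 18] and [42, 27, 45, 8]
  Split: [6, 43, 38, 18] -> [6, 43] and [38, 18]
    Split: [6, 43] -> [6] and [43]
    Merge: [6] + [43] -> [6, 43]
    Split: [38, 18] -> [38] and [18]
    Merge: [38] + [18] -> [18, 38]
  Merge: [6, 43] + [18, 38] -> [6, 18, 38, 43]
  Split: [42, 27, 45, 8] -> [42, 27] and [45, 8]
    Split: [42, 27] -> [42] and [27]
    Merge: [42] + [27] -> [27, 42]
    Split: [45, 8] -> [45] and [8]
    Merge: [45] + [8] -> [8, 45]
  Merge: [27, 42] + [8, 45] -> [8, 27, 42, 45]
Merge: [6, 18, 38, 43] + [8, 27, 42, 45] -> [6, 8, 18, 27, 38, 42, 43, 45]

Final sorted array: [6, 8, 18, 27, 38, 42, 43, 45]

The merge sort proceeds by recursively splitting the array and merging sorted halves.
After all merges, the sorted array is [6, 8, 18, 27, 38, 42, 43, 45].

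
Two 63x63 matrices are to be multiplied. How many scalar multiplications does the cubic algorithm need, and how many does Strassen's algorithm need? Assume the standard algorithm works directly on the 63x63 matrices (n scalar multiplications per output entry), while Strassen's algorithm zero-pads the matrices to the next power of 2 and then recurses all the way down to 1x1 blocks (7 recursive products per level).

Matrix multiplication for 63x63 matrices:

Strassen's algorithm requires power-of-2 dimensions. Pad 63x63 to 64x64 (next power of 2).

Standard algorithm: 63^3 = 250047 multiplications
Strassen's algorithm: 7^(log2(64)) = 7^6 = 117649 multiplications
Savings: 250047 - 117649 = 132398 multiplications

Standard: 250047 multiplications (63^3). Strassen: 117649 multiplications (7^6, after padding to 64x64). Strassen reduces 8 recursive multiplications to 7 at each level.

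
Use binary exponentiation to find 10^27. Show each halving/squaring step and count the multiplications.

Computing 10^27 by squaring (build up from 10^1; each line after the first costs one multiplication):

10^1 = 10
10^2 = (10^1)^2 = 10^2 = 100
10^3 = 10 * 10^2 = 10 * 100 = 1000
10^6 = (10^3)^2 = 1000^2 = 1000000
10^12 = (10^6)^2 = 1000000^2 = 1000000000000
10^13 = 10 * 10^12 = 10 * 1000000000000 = 10000000000000
10^26 = (10^13)^2 = 10000000000000^2 = 100000000000000000000000000
10^27 = 10 * 10^26 = 10 * 100000000000000000000000000 = 1000000000000000000000000000

Result: 1000000000000000000000000000
Multiplications needed: 7 (7 lines after 10^1)

10^27 = 1000000000000000000000000000. Using exponentiation by squaring, this requires 7 multiplications. The key idea: if the exponent is even, square the half-power; if odd, multiply by the base once.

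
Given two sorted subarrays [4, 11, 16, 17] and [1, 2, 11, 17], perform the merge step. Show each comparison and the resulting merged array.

Merging process:

Compare 4 vs 1: take 1 from right. Merged: [1]
Compare 4 vs 2: take 2 from right. Merged: [1, 2]
Compare 4 vs 11: take 4 from left. Merged: [1, 2, 4]
Compare 11 vs 11: take 11 from left. Merged: [1, 2, 4, 11]
Compare 16 vs 11: take 11 from right. Merged: [1, 2, 4, 11, 11]
Compare 16 vs 17: take 16 from left. Merged: [1, 2, 4, 11, 11, 16]
Compare 17 vs 17: take 17 from left. Merged: [1, 2, 4, 11, 11, 16, 17]
Append remaining from right: [17]. Merged: [1, 2, 4, 11, 11, 16, 17, 17]

Final merged array: [1, 2, 4, 11, 11, 16, 17, 17]
Total comparisons: 7

The merged array is [1, 2, 4, 11, 11, 16, 17, 17], requiring 7 comparisons. The merge step runs in O(n) time where n is the total number of elements.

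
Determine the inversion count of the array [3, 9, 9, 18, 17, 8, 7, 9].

Finding inversions in [3, 9, 9, 18, 17, 8, 7, 9]:

(1, 5): arr[1]=9 > arr[5]=8
(1, 6): arr[1]=9 > arr[6]=7
(2, 5): arr[2]=9 > arr[5]=8
(2, 6): arr[2]=9 > arr[6]=7
(3, 4): arr[3]=18 > arr[4]=17
(3, 5): arr[3]=18 > arr[5]=8
(3, 6): arr[3]=18 > arr[6]=7
(3, 7): arr[3]=18 > arr[7]=9
(4, 5): arr[4]=17 > arr[5]=8
(4, 6): arr[4]=17 > arr[6]=7
(4, 7): arr[4]=17 > arr[7]=9
(5, 6): arr[5]=8 > arr[6]=7

Total inversions: 12

The array has 12 inversion(s): (1,5), (1,6), (2,5), (2,6), (3,4), (3,5), (3,6), (3,7), (4,5), (4,6), (4,7), (5,6). Each pair (i,j) satisfies i < j and arr[i] > arr[j].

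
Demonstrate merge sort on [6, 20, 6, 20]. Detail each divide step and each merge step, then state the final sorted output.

Merge sort trace:

Split: [6, 20, 6, 20] -> [6, 20] and [6, 20]
  Split: [6, 20] -> [6] and [20]
  Merge: [6] + [20] -> [6, 20]
  Split: [6, 20] -> [6] and [20]
  Merge: [6] + [20] -> [6, 20]
Merge: [6, 20] + [6, 20] -> [6, 6, 20, 20]

Final sorted array: [6, 6, 20, 20]

The merge sort proceeds by recursively splitting the array and merging sorted halves.
After all merges, the sorted array is [6, 6, 20, 20].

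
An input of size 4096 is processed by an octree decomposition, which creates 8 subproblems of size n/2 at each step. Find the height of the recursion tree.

For divide and conquer with division factor 2:

Problem sizes at each level:
Level 0: 4096
Level 1: 2048
Level 2: 1024
Level 3: 512
Level 4: 256
Level 5: 128
Level 6: 64
Level 7: 32
Level 8: 16
Level 9: 8
Level 10: 4
Level 11: 2
Level 12: 1

The root is level 0 and the size-1 base case is level 12 (the tree spans levels 0 through 12, i.e. 13 levels counting the root), so the depth is the number of divisions: log_2(4096) = 12

The recursion tree depth is log_2(4096) = 12. At each level, the problem size is divided by 2, so it takes 12 divisions to reduce to a base case of size 1. The algorithm makes 8 recursive calls at each level.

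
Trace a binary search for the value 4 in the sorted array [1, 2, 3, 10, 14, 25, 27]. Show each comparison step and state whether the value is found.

Binary search for 4 in [1, 2, 3, 10, 14, 25, 27]:

lo=0, hi=6, mid=3, arr[mid]=10 -> 10 > 4, search left half
lo=0, hi=2, mid=1, arr[mid]=2 -> 2 < 4, search right half
lo=2, hi=2, mid=2, arr[mid]=3 -> 3 < 4, search right half
lo=3 > hi=2, target 4 not found

Binary search determines that 4 is not in the array after 3 comparisons. The search space was exhausted without finding the target.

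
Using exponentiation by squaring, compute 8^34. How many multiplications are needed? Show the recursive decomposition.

Computing 8^34 by squaring (build up from 8^1; each line after the first costs one multiplication):

8^1 = 8
8^2 = (8^1)^2 = 8^2 = 64
8^4 = (8^2)^2 = 64^2 = 4096
8^8 = (8^4)^2 = 4096^2 = 16777216
8^16 = (8^8)^2 = 16777216^2 = 281474976710656
8^17 = 8 * 8^16 = 8 * 281474976710656 = 2251799813685248
8^34 = (8^17)^2 = 2251799813685248^2 = 5070602400912917605986812821504

Result: 5070602400912917605986812821504
Multiplications needed: 6 (6 lines after 8^1)

8^34 = 5070602400912917605986812821504. Using exponentiation by squaring, this requires 6 multiplications. The key idea: if the exponent is even, square the half-power; if odd, multiply by the base once.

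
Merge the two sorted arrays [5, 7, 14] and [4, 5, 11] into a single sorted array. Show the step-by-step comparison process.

Merging process:

Compare 5 vs 4: take 4 from right. Merged: [4]
Compare 5 vs 5: take 5 from left. Merged: [4, 5]
Compare 7 vs 5: take 5 from right. Merged: [4, 5, 5]
Compare 7 vs 11: take 7 from left. Merged: [4, 5, 5, 7]
Compare 14 vs 11: take 11 from right. Merged: [4, 5, 5, 7, 11]
Append remaining from left: [14]. Merged: [4, 5, 5, 7, 11, 14]

Final merged array: [4, 5, 5, 7, 11, 14]
Total comparisons: 5

The merged array is [4, 5, 5, 7, 11, 14], requiring 5 comparisons. The merge step runs in O(n) time where n is the total number of elements.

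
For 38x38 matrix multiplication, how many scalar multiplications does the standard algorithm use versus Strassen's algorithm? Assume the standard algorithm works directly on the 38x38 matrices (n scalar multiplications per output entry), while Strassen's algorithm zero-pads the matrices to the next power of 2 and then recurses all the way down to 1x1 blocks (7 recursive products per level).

Matrix multiplication for 38x38 matrices:

Strassen's algorithm requires power-of-2 dimensions. Pad 38x38 to 64x64 (next power of 2).

Standard algorithm: 38^3 = 54872 multiplications
Strassen's algorithm: 7^(log2(64)) = 7^6 = 117649 multiplications
Difference: 54872 - 117649 = -62777 (Strassen uses MORE here due to padding overhead — for small or just-over-power-of-2 n, padding can outweigh the per-level savings)

Standard: 54872 multiplications (38^3). Strassen: 117649 multiplications (7^6, after padding to 64x64). Strassen reduces 8 recursive multiplications to 7 at each level.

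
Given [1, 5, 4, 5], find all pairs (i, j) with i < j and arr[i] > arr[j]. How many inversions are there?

Finding inversions in [1, 5, 4, 5]:

(1, 2): arr[1]=5 > arr[2]=4

Total inversions: 1

The array has 1 inversion(s): (1,2). Each pair (i,j) satisfies i < j and arr[i] > arr[j].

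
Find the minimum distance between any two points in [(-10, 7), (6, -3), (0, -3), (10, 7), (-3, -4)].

Computing all pairwise distances among 5 points:

d((-10, 7), (6, -3)) = 18.868
d((-10, 7), (0, -3)) = 14.1421
d((-10, 7), (10, 7)) = 20.0
d((-10, 7), (-3, -4)) = 13.0384
d((6, -3), (0, -3)) = 6.0
d((6, -3), (10, 7)) = 10.7703
d((6, -3), (-3, -4)) = 9.0554
d((0, -3), (10, 7)) = 14.1421
d((0, -3), (-3, -4)) = 3.1623 <-- minimum
d((10, 7), (-3, -4)) = 17.0294

Closest pair: (0, -3) and (-3, -4) with distance 3.1623

The closest pair is (0, -3) and (-3, -4) with Euclidean distance 3.1623. For 5 points, brute-force pairwise comparison is shown above. For large n, the divide-and-conquer algorithm (sort by x, recurse on halves, check the dividing strip) achieves O(n log n).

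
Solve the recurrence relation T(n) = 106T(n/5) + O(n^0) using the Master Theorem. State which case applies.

Master Theorem for T(n) = 106T(n/5) + O(n^0):

a = 106, b = 5, c = 0
log_b(a) = log_5(106) = 2.8976

Case 1: c = 0 < log_5(106) = 2.8976
T(n) = O(n^(log_5 106))

For T(n) = 106T(n/5) + O(n^0): log_5(106) = 2.8976. This is Case 1 of the Master Theorem (c < log_b(a), work dominated by leaves), giving O(n^(log_5 106)).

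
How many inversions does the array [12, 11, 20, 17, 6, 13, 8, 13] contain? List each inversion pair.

Finding inversions in [12, 11, 20, 17, 6, 13, 8, 13]:

(0, 1): arr[0]=12 > arr[1]=11
(0, 4): arr[0]=12 > arr[4]=6
(0, 6): arr[0]=12 > arr[6]=8
(1, 4): arr[1]=11 > arr[4]=6
(1, 6): arr[1]=11 > arr[6]=8
(2, 3): arr[2]=20 > arr[3]=17
(2, 4): arr[2]=20 > arr[4]=6
(2, 5): arr[2]=20 > arr[5]=13
(2, 6): arr[2]=20 > arr[6]=8
(2, 7): arr[2]=20 > arr[7]=13
(3, 4): arr[3]=17 > arr[4]=6
(3, 5): arr[3]=17 > arr[5]=13
(3, 6): arr[3]=17 > arr[6]=8
(3, 7): arr[3]=17 > arr[7]=13
(5, 6): arr[5]=13 > arr[6]=8

Total inversions: 15

The array has 15 inversion(s): (0,1), (0,4), (0,6), (1,4), (1,6), (2,3), (2,4), (2,5), (2,6), (2,7), (3,4), (3,5), (3,6), (3,7), (5,6). Each pair (i,j) satisfies i < j and arr[i] > arr[j].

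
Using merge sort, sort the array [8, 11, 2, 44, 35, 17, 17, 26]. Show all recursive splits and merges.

Merge sort trace:

Split: [8, 11, 2, 44, 35, 17, 17, 26] -> [8, 11, 2, 44] and [35, 17, 17, 26]
  Split: [8, 11, 2, 44] -> [8, 11] and [2, 44]
    Split: [8, 11] -> [8] and [11]
    Merge: [8] + [11] -> [8, 11]
    Split: [2, 44] -> [2] and [44]
    Merge: [2] + [44] -> [2, 44]
  Merge: [8, 11] + [2, 44] -> [2, 8, 11, 44]
  Split: [35, 17, 17, 26] -> [35, 17] and [17, 26]
    Split: [35, 17] -> [35] and [17]
    Merge: [35] + [17] -> [17, 35]
    Split: [17, 26] -> [17] and [26]
    Merge: [17] + [26] -> [17, 26]
  Merge: [17, 35] + [17, 26] -> [17, 17, 26, 35]
Merge: [2, 8, 11, 44] + [17, 17, 26, 35] -> [2, 8, 11, 17, 17, 26, 35, 44]

Final sorted array: [2, 8, 11, 17, 17, 26, 35, 44]

The merge sort proceeds by recursively splitting the array and merging sorted halves.
After all merges, the sorted array is [2, 8, 11, 17, 17, 26, 35, 44].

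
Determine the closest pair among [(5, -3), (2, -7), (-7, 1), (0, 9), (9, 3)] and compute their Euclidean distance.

Computing all pairwise distances among 5 points:

d((5, -3), (2, -7)) = 5.0 <-- minimum
d((5, -3), (-7, 1)) = 12.6491
d((5, -3), (0, 9)) = 13.0
d((5, -3), (9, 3)) = 7.2111
d((2, -7), (-7, 1)) = 12.0416
d((2, -7), (0, 9)) = 16.1245
d((2, -7), (9, 3)) = 12.2066
d((-7, 1), (0, 9)) = 10.6301
d((-7, 1), (9, 3)) = 16.1245
d((0, 9), (9, 3)) = 10.8167

Closest pair: (5, -3) and (2, -7) with distance 5.0

The closest pair is (5, -3) and (2, -7) with Euclidean distance 5.0. For 5 points, brute-force pairwise comparison is shown above. For large n, the divide-and-conquer algorithm (sort by x, recurse on halves, check the dividing strip) achieves O(n log n).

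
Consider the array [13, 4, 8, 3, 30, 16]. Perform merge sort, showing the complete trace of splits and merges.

Merge sort trace:

Split: [13, 4, 8, 3, 30, 16] -> [13, 4, 8] and [3, 30, 16]
  Split: [13, 4, 8] -> [13] and [4, 8]
    Split: [4, 8] -> [4] and [8]
    Merge: [4] + [8] -> [4, 8]
  Merge: [13] + [4, 8] -> [4, 8, 13]
  Split: [3, 30, 16] -> [3] and [30, 16]
    Split: [30, 16] -> [30] and [16]
    Merge: [30] + [16] -> [16, 30]
  Merge: [3] + [16, 30] -> [3, 16, 30]
Merge: [4, 8, 13] + [3, 16, 30] -> [3, 4, 8, 13, 16, 30]

Final sorted array: [3, 4, 8, 13, 16, 30]

The merge sort proceeds by recursively splitting the array and merging sorted halves.
After all merges, the sorted array is [3, 4, 8, 13, 16, 30].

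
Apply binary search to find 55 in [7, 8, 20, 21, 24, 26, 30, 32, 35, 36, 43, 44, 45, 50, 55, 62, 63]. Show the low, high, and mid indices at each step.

Binary search for 55 in [7, 8, 20, 21, 24, 26, 30, 32, 35, 36, 43, 44, 45, 50, 55, 62, 63]:

lo=0, hi=16, mid=8, arr[mid]=35 -> 35 < 55, search right half
lo=9, hi=16, mid=12, arr[mid]=45 -> 45 < 55, search right half
lo=13, hi=16, mid=14, arr[mid]=55 -> Found target at index 14!

Binary search finds 55 at index 14 after 3 comparisons. The search repeatedly halves the search space by comparing with the middle element.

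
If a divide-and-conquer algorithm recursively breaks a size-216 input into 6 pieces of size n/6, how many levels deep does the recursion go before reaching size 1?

For divide and conquer with division factor 6:

Problem sizes at each level:
Level 0: 216
Level 1: 36
Level 2: 6
Level 3: 1

The root is level 0 and the size-1 base case is level 3 (the tree spans levels 0 through 3, i.e. 4 levels counting the root), so the depth is the number of divisions: log_6(216) = 3

The recursion tree depth is log_6(216) = 3. At each level, the problem size is divided by 6, so it takes 3 divisions to reduce to a base case of size 1. The algorithm makes 6 recursive calls at each level.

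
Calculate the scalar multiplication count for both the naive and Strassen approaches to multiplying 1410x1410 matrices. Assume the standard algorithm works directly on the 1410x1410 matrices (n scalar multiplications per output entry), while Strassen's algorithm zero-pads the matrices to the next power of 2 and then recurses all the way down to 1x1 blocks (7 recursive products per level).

Matrix multiplication for 1410x1410 matrices:

Strassen's algorithm requires power-of-2 dimensions. Pad 1410x1410 to 2048x2048 (next power of 2).

Standard algorithm: 1410^3 = 2803221000 multiplications
Strassen's algorithm: 7^(log2(2048)) = 7^11 = 1977326743 multiplications
Savings: 2803221000 - 1977326743 = 825894257 multiplications

Standard: 2803221000 multiplications (1410^3). Strassen: 1977326743 multiplications (7^11, after padding to 2048x2048). Strassen reduces 8 recursive multiplications to 7 at each level.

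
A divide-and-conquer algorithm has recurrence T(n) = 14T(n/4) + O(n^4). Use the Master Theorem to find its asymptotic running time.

Master Theorem for T(n) = 14T(n/4) + O(n^4):

a = 14, b = 4, c = 4
log_b(a) = log_4(14) = 1.9037

Case 3: c = 4 > log_4(14) = 1.9037
T(n) = O(n^4) = O(n^4)

For T(n) = 14T(n/4) + O(n^4): log_4(14) = 1.9037. This is Case 3 of the Master Theorem (c > log_b(a), work dominated by root), giving O(n^4).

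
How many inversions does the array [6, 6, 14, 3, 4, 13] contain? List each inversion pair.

Finding inversions in [6, 6, 14, 3, 4, 13]:

(0, 3): arr[0]=6 > arr[3]=3
(0, 4): arr[0]=6 > arr[4]=4
(1, 3): arr[1]=6 > arr[3]=3
(1, 4): arr[1]=6 > arr[4]=4
(2, 3): arr[2]=14 > arr[3]=3
(2, 4): arr[2]=14 > arr[4]=4
(2, 5): arr[2]=14 > arr[5]=13

Total inversions: 7

The array has 7 inversion(s): (0,3), (0,4), (1,3), (1,4), (2,3), (2,4), (2,5). Each pair (i,j) satisfies i < j and arr[i] > arr[j].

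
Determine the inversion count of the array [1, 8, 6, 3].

Finding inversions in [1, 8, 6, 3]:

(1, 2): arr[1]=8 > arr[2]=6
(1, 3): arr[1]=8 > arr[3]=3
(2, 3): arr[2]=6 > arr[3]=3

Total inversions: 3

The array has 3 inversion(s): (1,2), (1,3), (2,3). Each pair (i,j) satisfies i < j and arr[i] > arr[j].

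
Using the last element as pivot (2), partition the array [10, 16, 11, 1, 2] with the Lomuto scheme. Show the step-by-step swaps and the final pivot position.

Lomuto partition with pivot = 2:

Initial array: [10, 16, 11, 1, 2]

arr[0]=10 > 2: no swap
arr[1]=16 > 2: no swap
arr[2]=11 > 2: no swap
arr[3]=1 <= 2: swap with position 0, array becomes [1, 16, 11, 10, 2]

Place pivot at position 1: [1, 2, 11, 10, 16]
Pivot position: 1

After partitioning with pivot 2, the array becomes [1, 2, 11, 10, 16]. The pivot is placed at index 1. All elements to the left of the pivot are <= 2, and all elements to the right are > 2.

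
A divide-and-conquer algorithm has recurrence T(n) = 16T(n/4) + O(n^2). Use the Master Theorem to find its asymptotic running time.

Master Theorem for T(n) = 16T(n/4) + O(n^2):

a = 16, b = 4, c = 2
log_b(a) = log_4(16) = 2.0000

Case 2: c = 2 = log_4(16) = 2.0000
T(n) = O(n^2 log n) = O(n^2 log n)

For T(n) = 16T(n/4) + O(n^2): log_4(16) = 2.0000. This is Case 2 of the Master Theorem (c = log_b(a), equal work at all levels), giving O(n^2 log n).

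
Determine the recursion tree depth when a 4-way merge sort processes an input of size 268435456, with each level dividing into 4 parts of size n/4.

For divide and conquer with division factor 4:

Problem sizes at each level:
Level 0: 268435456
Level 1: 67108864
Level 2: 16777216
Level 3: 4194304
Level 4: 1048576
Level 5: 262144
Level 6: 65536
Level 7: 16384
Level 8: 4096
Level 9: 1024
Level 10: 256
Level 11: 64
Level 12: 16
Level 13: 4
Level 14: 1

The root is level 0 and the size-1 base case is level 14 (the tree spans levels 0 through 14, i.e. 15 levels counting the root), so the depth is the number of divisions: log_4(268435456) = 14

The recursion tree depth is log_4(268435456) = 14. At each level, the problem size is divided by 4, so it takes 14 divisions to reduce to a base case of size 1. The algorithm makes 4 recursive calls at each level.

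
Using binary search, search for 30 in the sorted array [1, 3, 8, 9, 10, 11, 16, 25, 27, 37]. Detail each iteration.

Binary search for 30 in [1, 3, 8, 9, 10, 11, 16, 25, 27, 37]:

lo=0, hi=9, mid=4, arr[mid]=10 -> 10 < 30, search right half
lo=5, hi=9, mid=7, arr[mid]=25 -> 25 < 30, search right half
lo=8, hi=9, mid=8, arr[mid]=27 -> 27 < 30, search right half
lo=9, hi=9, mid=9, arr[mid]=37 -> 37 > 30, search left half
lo=9 > hi=8, target 30 not found

Binary search determines that 30 is not in the array after 4 comparisons. The search space was exhausted without finding the target.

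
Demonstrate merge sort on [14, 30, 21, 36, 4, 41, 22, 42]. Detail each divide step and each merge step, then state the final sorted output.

Merge sort trace:

Split: [14, 30, 21, 36, 4, 41, 22, 42] -> [14, 30, 21, 36] and [4, 41, 22, 42]
  Split: [14, 30, 21, 36] -> [14, 30] and [21, 36]
    Split: [14, 30] -> [14] and [30]
    Merge: [14] + [30] -> [14, 30]
    Split: [21, 36] -> [21] and [36]
    Merge: [21] + [36] -> [21, 36]
  Merge: [14, 30] + [21, 36] -> [14, 21, 30, 36]
  Split: [4, 41, 22, 42] -> [4, 41] and [22, 42]
    Split: [4, 41] -> [4] and [41]
    Merge: [4] + [41] -> [4, 41]
    Split: [22, 42] -> [22] and [42]
    Merge: [22] + [42] -> [22, 42]
  Merge: [4, 41] + [22, 42] -> [4, 22, 41, 42]
Merge: [14, 21, 30, 36] + [4, 22, 41, 42] -> [4, 14, 21, 22, 30, 36, 41, 42]

Final sorted array: [4, 14, 21, 22, 30, 36, 41, 42]

The merge sort proceeds by recursively splitting the array and merging sorted halves.
After all merges, the sorted array is [4, 14, 21, 22, 30, 36, 41, 42].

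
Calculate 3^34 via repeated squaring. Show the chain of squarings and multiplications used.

Computing 3^34 by squaring (build up from 3^1; each line after the first costs one multiplication):

3^1 = 3
3^2 = (3^1)^2 = 3^2 = 9
3^4 = (3^2)^2 = 9^2 = 81
3^8 = (3^4)^2 = 81^2 = 6561
3^16 = (3^8)^2 = 6561^2 = 43046721
3^17 = 3 * 3^16 = 3 * 43046721 = 129140163
3^34 = (3^17)^2 = 129140163^2 = 16677181699666569

Result: 16677181699666569
Multiplications needed: 6 (6 lines after 3^1)

3^34 = 16677181699666569. Using exponentiation by squaring, this requires 6 multiplications. The key idea: if the exponent is even, square the half-power; if odd, multiply by the base once.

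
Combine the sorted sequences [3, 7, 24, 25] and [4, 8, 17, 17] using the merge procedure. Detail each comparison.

Merging process:

Compare 3 vs 4: take 3 from left. Merged: [3]
Compare 7 vs 4: take 4 from right. Merged: [3, 4]
Compare 7 vs 8: take 7 from left. Merged: [3, 4, 7]
Compare 24 vs 8: take 8 from right. Merged: [3, 4, 7, 8]
Compare 24 vs 17: take 17 from right. Merged: [3, 4, 7, 8, 17]
Compare 24 vs 17: take 17 from right. Merged: [3, 4, 7, 8, 17, 17]
Append remaining from left: [24, 25]. Merged: [3, 4, 7, 8, 17, 17, 24, 25]

Final merged array: [3, 4, 7, 8, 17, 17, 24, 25]
Total comparisons: 6

The merged array is [3, 4, 7, 8, 17, 17, 24, 25], requiring 6 comparisons. The merge step runs in O(n) time where n is the total number of elements.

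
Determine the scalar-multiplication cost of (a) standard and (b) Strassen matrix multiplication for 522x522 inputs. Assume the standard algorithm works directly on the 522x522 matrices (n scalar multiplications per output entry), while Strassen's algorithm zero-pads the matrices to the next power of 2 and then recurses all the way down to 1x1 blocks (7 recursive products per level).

Matrix multiplication for 522x522 matrices:

Strassen's algorithm requires power-of-2 dimensions. Pad 522x522 to 1024x1024 (next power of 2).

Standard algorithm: 522^3 = 142236648 multiplications
Strassen's algorithm: 7^(log2(1024)) = 7^10 = 282475249 multiplications
Difference: 142236648 - 282475249 = -140238601 (Strassen uses MORE here due to padding overhead — for small or just-over-power-of-2 n, padding can outweigh the per-level savings)

Standard: 142236648 multiplications (522^3). Strassen: 282475249 multiplications (7^10, after padding to 1024x1024). Strassen reduces 8 recursive multiplications to 7 at each level.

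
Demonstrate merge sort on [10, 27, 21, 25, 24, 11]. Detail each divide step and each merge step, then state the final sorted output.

Merge sort trace:

Split: [10, 27, 21, 25, 24, 11] -> [10, 27, 21] and [25, 24, 11]
  Split: [10, 27, 21] -> [10] and [27, 21]
    Split: [27, 21] -> [27] and [21]
    Merge: [27] + [21] -> [21, 27]
  Merge: [10] + [21, 27] -> [10, 21, 27]
  Split: [25, 24, 11] -> [25] and [24, 11]
    Split: [24, 11] -> [24] and [11]
    Merge: [24] + [11] -> [11, 24]
  Merge: [25] + [11, 24] -> [11, 24, 25]
Merge: [10, 21, 27] + [11, 24, 25] -> [10, 11, 21, 24, 25, 27]

Final sorted array: [10, 11, 21, 24, 25, 27]

The merge sort proceeds by recursively splitting the array and merging sorted halves.
After all merges, the sorted array is [10, 11, 21, 24, 25, 27].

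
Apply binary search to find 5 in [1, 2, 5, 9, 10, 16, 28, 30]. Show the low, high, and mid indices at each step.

Binary search for 5 in [1, 2, 5, 9, 10, 16, 28, 30]:

lo=0, hi=7, mid=3, arr[mid]=9 -> 9 > 5, search left half
lo=0, hi=2, mid=1, arr[mid]=2 -> 2 < 5, search right half
lo=2, hi=2, mid=2, arr[mid]=5 -> Found target at index 2!

Binary search finds 5 at index 2 after 3 comparisons. The search repeatedly halves the search space by comparing with the middle element.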